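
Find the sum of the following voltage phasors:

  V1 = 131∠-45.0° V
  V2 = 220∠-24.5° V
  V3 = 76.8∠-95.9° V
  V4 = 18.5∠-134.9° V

Step 1 — Convert each phasor to rectangular form:
  V1 = 131·(cos(-45.0°) + j·sin(-45.0°)) = 92.63 - j92.63 V
  V2 = 220·(cos(-24.5°) + j·sin(-24.5°)) = 200.2 - j91.23 V
  V3 = 76.8·(cos(-95.9°) + j·sin(-95.9°)) = -7.894 - j76.39 V
  V4 = 18.5·(cos(-134.9°) + j·sin(-134.9°)) = -13.06 - j13.1 V
Step 2 — Sum components: V_total = 271.9 - j273.4 V.
Step 3 — Convert to polar: |V_total| = 385.5 V, ∠V_total = -45.2°.

V_total = 385.5∠-45.2° V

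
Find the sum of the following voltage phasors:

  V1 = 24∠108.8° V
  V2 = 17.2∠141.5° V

Step 1 — Convert each phasor to rectangular form:
  V1 = 24·(cos(108.8°) + j·sin(108.8°)) = -7.734 + j22.72 V
  V2 = 17.2·(cos(141.5°) + j·sin(141.5°)) = -13.46 + j10.71 V
Step 2 — Sum components: V_total = -21.2 + j33.43 V.
Step 3 — Convert to polar: |V_total| = 39.58 V, ∠V_total = 122.4°.

V_total = 39.58∠122.4° V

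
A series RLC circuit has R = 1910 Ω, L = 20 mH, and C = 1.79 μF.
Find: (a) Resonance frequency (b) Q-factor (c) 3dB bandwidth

Step 1 — Resonance: ω₀ = 1/√(LC) = 1/√(0.02·1.79e-06) = 5285 rad/s.
Step 2 — f₀ = ω₀/(2π) = 841.2 Hz.
Step 3 — Series Q: Q = ω₀L/R = 5285·0.02/1910 = 0.05534.
Step 4 — Bandwidth: Δω = ω₀/Q = 9.55e+04 rad/s; BW = Δω/(2π) = 1.52e+04 Hz.

(a) f₀ = 841.2 Hz  (b) Q = 0.05534  (c) BW = 1.52e+04 Hz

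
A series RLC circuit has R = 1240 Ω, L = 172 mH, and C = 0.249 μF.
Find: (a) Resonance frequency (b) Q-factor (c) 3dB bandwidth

Step 1 — Resonance: ω₀ = 1/√(LC) = 1/√(0.172·2.49e-07) = 4832 rad/s.
Step 2 — f₀ = ω₀/(2π) = 769.1 Hz.
Step 3 — Series Q: Q = ω₀L/R = 4832·0.172/1240 = 0.6703.
Step 4 — Bandwidth: Δω = ω₀/Q = 7209 rad/s; BW = Δω/(2π) = 1147 Hz.

(a) f₀ = 769.1 Hz  (b) Q = 0.6703  (c) BW = 1147 Hz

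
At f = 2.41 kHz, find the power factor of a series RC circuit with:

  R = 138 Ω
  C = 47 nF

Step 1 — Angular frequency: ω = 2π·f = 2π·2410 = 1.514e+04 rad/s.
Step 2 — Component impedances:
  R: Z = R = 138 Ω
  C: Z = 1/(jωC) = -j/(ω·C) = 0 - j1405 Ω
Step 3 — Series combination: Z_total = R + C = 138 - j1405 Ω = 1412∠-84.4° Ω.
Step 4 — Power factor: PF = cos(φ) = Re(Z)/|Z| = 138/1411.9 = 0.09774.
Step 5 — Type: Im(Z) = -1405 ⇒ leading (phase φ = -84.4°).

PF = 0.09774 (leading, φ = -84.4°)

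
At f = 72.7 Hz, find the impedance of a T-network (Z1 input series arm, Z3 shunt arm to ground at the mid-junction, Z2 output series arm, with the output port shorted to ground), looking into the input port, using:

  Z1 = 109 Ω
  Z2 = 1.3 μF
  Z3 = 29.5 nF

Step 1 — Angular frequency: ω = 2π·f = 2π·72.7 = 456.8 rad/s.
Step 2 — Component impedances:
  Z1: Z = R = 109 Ω
  Z2: Z = 1/(jωC) = -j/(ω·C) = 0 - j1684 Ω
  Z3: Z = 1/(jωC) = -j/(ω·C) = 0 - j7.421e+04 Ω
Step 3 — With the output port shorted to ground, the output series arm Z2 runs from the junction to ground; the shunt arm Z3 also runs from the junction to ground. They appear in parallel: Z3 || Z2 = 0 - j1647 Ω.
Step 4 — Series with input arm Z1: Z_in = Z1 + (Z3 || Z2) = 109 - j1647 Ω = 1650∠-86.2° Ω.

Z = 109 - j1647 Ω = 1650∠-86.2° Ω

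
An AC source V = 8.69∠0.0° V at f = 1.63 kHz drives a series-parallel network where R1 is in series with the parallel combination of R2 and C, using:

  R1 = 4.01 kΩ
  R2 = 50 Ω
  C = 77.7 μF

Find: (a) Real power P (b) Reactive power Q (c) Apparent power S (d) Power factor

Step 1 — Angular frequency: ω = 2π·f = 2π·1630 = 1.024e+04 rad/s.
Step 2 — Component impedances:
  R1: Z = R = 4010 Ω
  R2: Z = R = 50 Ω
  C: Z = 1/(jωC) = -j/(ω·C) = 0 - j1.257 Ω
Step 3 — Parallel branch: R2 || C = 1/(1/R2 + 1/C) = 0.03156 - j1.256 Ω.
Step 4 — Series with R1: Z_total = R1 + (R2 || C) = 4010 - j1.256 Ω = 4010∠-0.0° Ω.
Step 5 — Source phasor: V = 8.69∠0.0° V = 8.69 V.
Step 6 — Current: I = V / Z = 0.002167 + j6.787e-07 A = 0.002167∠0.0° A.
Step 7 — Complex power: S = V·I* = 0.01883 - j5.898e-06 VA.
Step 8 — Real power: P = Re(S) = 0.01883 W.
Step 9 — Reactive power: Q = Im(S) = -5.898e-06 VAR.
Step 10 — Apparent power: |S| = 0.01883 VA.
Step 11 — Power factor: PF = P/|S| = 1 (leading).

(a) P = 0.01883 W  (b) Q = -5.898e-06 VAR  (c) S = 0.01883 VA  (d) PF = 1 (leading)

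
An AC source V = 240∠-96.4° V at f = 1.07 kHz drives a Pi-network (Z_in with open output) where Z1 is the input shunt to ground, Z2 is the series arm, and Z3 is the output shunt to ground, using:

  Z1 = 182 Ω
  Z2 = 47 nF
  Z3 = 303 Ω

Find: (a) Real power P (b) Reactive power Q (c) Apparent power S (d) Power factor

Step 1 — Angular frequency: ω = 2π·f = 2π·1070 = 6723 rad/s.
Step 2 — Component impedances:
  Z1: Z = R = 182 Ω
  Z2: Z = 1/(jωC) = -j/(ω·C) = 0 - j3165 Ω
  Z3: Z = R = 303 Ω
Step 3 — With open output, the series arm Z2 and the output shunt Z3 appear in series to ground: Z2 + Z3 = 303 - j3165 Ω.
Step 4 — Parallel with input shunt Z1: Z_in = Z1 || (Z2 + Z3) = 180.4 - j10.23 Ω = 180.7∠-3.2° Ω.
Step 5 — Source phasor: V = 240∠-96.4° V = -26.75 - j238.5 V.
Step 6 — Current: I = V / Z = -0.07312 - j1.326 A = 1.328∠-93.2° A.
Step 7 — Complex power: S = V·I* = 318.2 - j18.04 VA.
Step 8 — Real power: P = Re(S) = 318.2 W.
Step 9 — Reactive power: Q = Im(S) = -18.04 VAR.
Step 10 — Apparent power: |S| = 318.7 VA.
Step 11 — Power factor: PF = P/|S| = 0.9984 (leading).

(a) P = 318.2 W  (b) Q = -18.04 VAR  (c) S = 318.7 VA  (d) PF = 0.9984 (leading)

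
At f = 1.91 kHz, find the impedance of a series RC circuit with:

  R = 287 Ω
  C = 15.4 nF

Step 1 — Angular frequency: ω = 2π·f = 2π·1910 = 1.2e+04 rad/s.
Step 2 — Component impedances:
  R: Z = R = 287 Ω
  C: Z = 1/(jωC) = -j/(ω·C) = 0 - j5411 Ω
Step 3 — Series combination: Z_total = R + C = 287 - j5411 Ω = 5418∠-87.0° Ω.

Z = 287 - j5411 Ω = 5418∠-87.0° Ω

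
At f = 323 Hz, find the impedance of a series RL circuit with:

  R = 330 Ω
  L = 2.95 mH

Step 1 — Angular frequency: ω = 2π·f = 2π·323 = 2029 rad/s.
Step 2 — Component impedances:
  R: Z = R = 330 Ω
  L: Z = jωL = j·2029·0.00295 = 0 + j5.987 Ω
Step 3 — Series combination: Z_total = R + L = 330 + j5.987 Ω = 330.1∠1.0° Ω.

Z = 330 + j5.987 Ω = 330.1∠1.0° Ω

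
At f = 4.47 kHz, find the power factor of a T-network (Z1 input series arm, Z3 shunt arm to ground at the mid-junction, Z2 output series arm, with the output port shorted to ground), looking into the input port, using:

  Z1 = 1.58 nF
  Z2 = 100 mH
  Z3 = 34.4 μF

Step 1 — Angular frequency: ω = 2π·f = 2π·4470 = 2.809e+04 rad/s.
Step 2 — Component impedances:
  Z1: Z = 1/(jωC) = -j/(ω·C) = 0 - j2.253e+04 Ω
  Z2: Z = jωL = j·2.809e+04·0.1 = 0 + j2809 Ω
  Z3: Z = 1/(jωC) = -j/(ω·C) = 0 - j1.035 Ω
Step 3 — With the output port shorted to ground, the output series arm Z2 runs from the junction to ground; the shunt arm Z3 also runs from the junction to ground. They appear in parallel: Z3 || Z2 = 0 - j1.035 Ω.
Step 4 — Series with input arm Z1: Z_in = Z1 + (Z3 || Z2) = 0 - j2.254e+04 Ω = 2.254e+04∠-90.0° Ω.
Step 5 — Power factor: PF = cos(φ) = Re(Z)/|Z| = 0/2.254e+04 = 0.
Step 6 — Type: Im(Z) = -2.254e+04 ⇒ leading (phase φ = -90.0°).

PF = 0 (leading, φ = -90.0°)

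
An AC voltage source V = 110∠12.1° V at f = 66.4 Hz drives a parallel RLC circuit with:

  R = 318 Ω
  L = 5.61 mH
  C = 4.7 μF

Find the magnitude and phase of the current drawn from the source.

Step 1 — Angular frequency: ω = 2π·f = 2π·66.4 = 417.2 rad/s.
Step 2 — Component impedances:
  R: Z = R = 318 Ω
  L: Z = jωL = j·417.2·0.00561 = 0 + j2.341 Ω
  C: Z = 1/(jωC) = -j/(ω·C) = 0 - j510 Ω
Step 3 — Parallel combination: 1/Z_total = 1/R + 1/L + 1/C; Z_total = 0.01738 + j2.351 Ω = 2.351∠89.6° Ω.
Step 4 — Source phasor: V = 110∠12.1° V = 107.6 + j23.06 V.
Step 5 — Ohm's law: I = V / Z_total = (107.6 + j23.06) / (0.01738 + j2.351) = 10.14 - j45.67 A.
Step 6 — Convert to polar: |I| = 46.78 A, ∠I = -77.5°.

I = 46.78∠-77.5° A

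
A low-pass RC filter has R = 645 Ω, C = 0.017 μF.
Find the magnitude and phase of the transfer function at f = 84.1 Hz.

Step 1 — Angular frequency: ω = 2π·84.1 = 528.4 rad/s.
Step 2 — Transfer function: H(jω) = 1/(1 + jωRC).
Step 3 — Denominator: 1 + jωRC = 1 + j·528.4·645·1.7e-08 = 1 + j0.005794.
Step 4 — H = 1 - j0.005794.
Step 5 — Magnitude: |H| = 1 (-0.0 dB); phase: φ = -0.3°.

|H| = 1 (-0.0 dB), φ = -0.3°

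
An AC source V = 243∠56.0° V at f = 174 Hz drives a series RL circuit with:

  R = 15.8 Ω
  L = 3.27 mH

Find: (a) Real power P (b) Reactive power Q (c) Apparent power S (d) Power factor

Step 1 — Angular frequency: ω = 2π·f = 2π·174 = 1093 rad/s.
Step 2 — Component impedances:
  R: Z = R = 15.8 Ω
  L: Z = jωL = j·1093·0.00327 = 0 + j3.575 Ω
Step 3 — Series combination: Z_total = R + L = 15.8 + j3.575 Ω = 16.2∠12.7° Ω.
Step 4 — Source phasor: V = 243∠56.0° V = 135.9 + j201.5 V.
Step 5 — Current: I = V / Z = 10.93 + j10.28 A = 15∠43.3° A.
Step 6 — Complex power: S = V·I* = 3555 + j804.4 VA.
Step 7 — Real power: P = Re(S) = 3555 W.
Step 8 — Reactive power: Q = Im(S) = 804.4 VAR.
Step 9 — Apparent power: |S| = 3645 VA.
Step 10 — Power factor: PF = P/|S| = 0.9753 (lagging).

(a) P = 3555 W  (b) Q = 804.4 VAR  (c) S = 3645 VA  (d) PF = 0.9753 (lagging)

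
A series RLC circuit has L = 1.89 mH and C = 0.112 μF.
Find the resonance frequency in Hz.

Step 1 — Resonance condition Im(Z)=0 gives ω₀ = 1/√(LC).
Step 2 — ω₀ = 1/√(0.00189·1.12e-07) = 6.873e+04 rad/s.
Step 3 — f₀ = ω₀/(2π) = 1.094e+04 Hz.

f₀ = 1.094e+04 Hz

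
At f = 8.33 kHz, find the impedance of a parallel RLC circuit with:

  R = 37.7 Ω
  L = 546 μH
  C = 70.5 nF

Step 1 — Angular frequency: ω = 2π·f = 2π·8330 = 5.234e+04 rad/s.
Step 2 — Component impedances:
  R: Z = R = 37.7 Ω
  L: Z = jωL = j·5.234e+04·0.000546 = 0 + j28.58 Ω
  C: Z = 1/(jωC) = -j/(ω·C) = 0 - j271 Ω
Step 3 — Parallel combination: 1/Z_total = 1/R + 1/L + 1/C; Z_total = 15.76 + j18.59 Ω = 24.37∠49.7° Ω.

Z = 15.76 + j18.59 Ω = 24.37∠49.7° Ω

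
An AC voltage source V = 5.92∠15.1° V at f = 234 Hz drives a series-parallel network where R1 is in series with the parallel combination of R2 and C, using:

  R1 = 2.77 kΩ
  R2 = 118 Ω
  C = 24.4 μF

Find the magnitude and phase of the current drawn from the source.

Step 1 — Angular frequency: ω = 2π·f = 2π·234 = 1470 rad/s.
Step 2 — Component impedances:
  R1: Z = R = 2770 Ω
  R2: Z = R = 118 Ω
  C: Z = 1/(jωC) = -j/(ω·C) = 0 - j27.87 Ω
Step 3 — Parallel branch: R2 || C = 1/(1/R2 + 1/C) = 6.237 - j26.4 Ω.
Step 4 — Series with R1: Z_total = R1 + (R2 || C) = 2776 - j26.4 Ω = 2776∠-0.5° Ω.
Step 5 — Source phasor: V = 5.92∠15.1° V = 5.716 + j1.542 V.
Step 6 — Ohm's law: I = V / Z_total = (5.716 + j1.542) / (2776 - j26.4) = 0.002053 + j0.000575 A.
Step 7 — Convert to polar: |I| = 0.002132 A, ∠I = 15.6°.

I = 0.002132∠15.6° A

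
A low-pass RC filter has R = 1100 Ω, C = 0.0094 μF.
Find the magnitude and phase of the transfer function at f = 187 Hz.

Step 1 — Angular frequency: ω = 2π·187 = 1175 rad/s.
Step 2 — Transfer function: H(jω) = 1/(1 + jωRC).
Step 3 — Denominator: 1 + jωRC = 1 + j·1175·1100·9.4e-09 = 1 + j0.01215.
Step 4 — H = 0.9999 - j0.01215.
Step 5 — Magnitude: |H| = 0.9999 (-0.0 dB); phase: φ = -0.7°.

|H| = 0.9999 (-0.0 dB), φ = -0.7°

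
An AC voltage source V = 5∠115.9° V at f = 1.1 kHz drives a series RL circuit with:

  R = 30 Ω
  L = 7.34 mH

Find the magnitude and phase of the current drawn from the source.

Step 1 — Angular frequency: ω = 2π·f = 2π·1100 = 6912 rad/s.
Step 2 — Component impedances:
  R: Z = R = 30 Ω
  L: Z = jωL = j·6912·0.00734 = 0 + j50.73 Ω
Step 3 — Series combination: Z_total = R + L = 30 + j50.73 Ω = 58.94∠59.4° Ω.
Step 4 — Source phasor: V = 5∠115.9° V = -2.184 + j4.498 V.
Step 5 — Ohm's law: I = V / Z_total = (-2.184 + j4.498) / (30 + j50.73) = 0.04683 + j0.07074 A.
Step 6 — Convert to polar: |I| = 0.08484 A, ∠I = 56.5°.

I = 0.08484∠56.5° A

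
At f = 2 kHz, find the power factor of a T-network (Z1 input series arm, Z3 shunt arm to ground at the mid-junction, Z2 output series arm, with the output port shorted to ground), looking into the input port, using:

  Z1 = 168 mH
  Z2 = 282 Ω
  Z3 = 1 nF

Step 1 — Angular frequency: ω = 2π·f = 2π·2000 = 1.257e+04 rad/s.
Step 2 — Component impedances:
  Z1: Z = jωL = j·1.257e+04·0.168 = 0 + j2111 Ω
  Z2: Z = R = 282 Ω
  Z3: Z = 1/(jωC) = -j/(ω·C) = 0 - j7.958e+04 Ω
Step 3 — With the output port shorted to ground, the output series arm Z2 runs from the junction to ground; the shunt arm Z3 also runs from the junction to ground. They appear in parallel: Z3 || Z2 = 282 - j0.9993 Ω.
Step 4 — Series with input arm Z1: Z_in = Z1 + (Z3 || Z2) = 282 + j2110 Ω = 2129∠82.4° Ω.
Step 5 — Power factor: PF = cos(φ) = Re(Z)/|Z| = 282/2129 = 0.1325.
Step 6 — Type: Im(Z) = 2110 ⇒ lagging (phase φ = 82.4°).

PF = 0.1325 (lagging, φ = 82.4°)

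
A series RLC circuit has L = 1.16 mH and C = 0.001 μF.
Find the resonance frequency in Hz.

Step 1 — Resonance condition Im(Z)=0 gives ω₀ = 1/√(LC).
Step 2 — ω₀ = 1/√(0.00116·1e-09) = 9.285e+05 rad/s.
Step 3 — f₀ = ω₀/(2π) = 1.478e+05 Hz.

f₀ = 1.478e+05 Hz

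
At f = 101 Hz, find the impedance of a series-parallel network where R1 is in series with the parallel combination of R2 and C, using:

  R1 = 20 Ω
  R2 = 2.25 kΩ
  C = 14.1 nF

Step 1 — Angular frequency: ω = 2π·f = 2π·101 = 634.6 rad/s.
Step 2 — Component impedances:
  R1: Z = R = 20 Ω
  R2: Z = R = 2250 Ω
  C: Z = 1/(jωC) = -j/(ω·C) = 0 - j1.118e+05 Ω
Step 3 — Parallel branch: R2 || C = 1/(1/R2 + 1/C) = 2249 - j45.28 Ω.
Step 4 — Series with R1: Z_total = R1 + (R2 || C) = 2269 - j45.28 Ω = 2270∠-1.1° Ω.

Z = 2269 - j45.28 Ω = 2270∠-1.1° Ω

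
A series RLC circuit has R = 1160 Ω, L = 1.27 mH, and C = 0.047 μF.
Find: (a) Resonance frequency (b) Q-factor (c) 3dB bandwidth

Step 1 — Resonance: ω₀ = 1/√(LC) = 1/√(0.00127·4.7e-08) = 1.294e+05 rad/s.
Step 2 — f₀ = ω₀/(2π) = 2.06e+04 Hz.
Step 3 — Series Q: Q = ω₀L/R = 1.294e+05·0.00127/1160 = 0.1417.
Step 4 — Bandwidth: Δω = ω₀/Q = 9.134e+05 rad/s; BW = Δω/(2π) = 1.454e+05 Hz.

(a) f₀ = 2.06e+04 Hz  (b) Q = 0.1417  (c) BW = 1.454e+05 Hz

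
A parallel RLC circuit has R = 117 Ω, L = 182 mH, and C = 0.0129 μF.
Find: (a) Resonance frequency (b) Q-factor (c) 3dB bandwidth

Step 1 — Resonance: ω₀ = 1/√(LC) = 1/√(0.182·1.29e-08) = 2.064e+04 rad/s.
Step 2 — f₀ = ω₀/(2π) = 3285 Hz.
Step 3 — Parallel Q: Q = R/(ω₀L) = 117/(2.064e+04·0.182) = 0.03115.
Step 4 — Bandwidth: Δω = ω₀/Q = 6.626e+05 rad/s; BW = Δω/(2π) = 1.054e+05 Hz.

(a) f₀ = 3285 Hz  (b) Q = 0.03115  (c) BW = 1.054e+05 Hz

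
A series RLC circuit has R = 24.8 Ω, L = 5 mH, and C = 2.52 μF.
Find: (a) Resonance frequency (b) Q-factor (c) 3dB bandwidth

Step 1 — Resonance: ω₀ = 1/√(LC) = 1/√(0.005·2.52e-06) = 8909 rad/s.
Step 2 — f₀ = ω₀/(2π) = 1418 Hz.
Step 3 — Series Q: Q = ω₀L/R = 8909·0.005/24.8 = 1.796.
Step 4 — Bandwidth: Δω = ω₀/Q = 4960 rad/s; BW = Δω/(2π) = 789.4 Hz.

(a) f₀ = 1418 Hz  (b) Q = 1.796  (c) BW = 789.4 Hz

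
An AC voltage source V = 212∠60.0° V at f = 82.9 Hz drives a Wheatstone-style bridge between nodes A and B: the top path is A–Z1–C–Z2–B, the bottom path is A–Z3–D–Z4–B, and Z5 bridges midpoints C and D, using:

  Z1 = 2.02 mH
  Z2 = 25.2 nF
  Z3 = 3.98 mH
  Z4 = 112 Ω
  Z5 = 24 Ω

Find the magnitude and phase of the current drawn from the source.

Step 1 — Angular frequency: ω = 2π·f = 2π·82.9 = 520.9 rad/s.
Step 2 — Component impedances:
  Z1: Z = jωL = j·520.9·0.00202 = 0 + j1.052 Ω
  Z2: Z = 1/(jωC) = -j/(ω·C) = 0 - j7.618e+04 Ω
  Z3: Z = jωL = j·520.9·0.00398 = 0 + j2.073 Ω
  Z4: Z = R = 112 Ω
  Z5: Z = R = 24 Ω
Step 3 — Bridge requires nodal analysis (the Z5 bridge couples midpoints C and D, so the two paths cannot be reduced to a simple series/parallel combination). Setting node B to ground and injecting 1 A at node A, the 3-node admittance system at A, C, D solves to V_A = Z_AB = 112.2 + j1.885 Ω = 112.2∠1.0° Ω.
Step 4 — Source phasor: V = 212∠60.0° V = 106 + j183.6 V.
Step 5 — Ohm's law: I = V / Z_total = (106 + j183.6) / (112.2 + j1.885) = 0.9721 + j1.62 A.
Step 6 — Convert to polar: |I| = 1.89 A, ∠I = 59.0°.

I = 1.89∠59.0° A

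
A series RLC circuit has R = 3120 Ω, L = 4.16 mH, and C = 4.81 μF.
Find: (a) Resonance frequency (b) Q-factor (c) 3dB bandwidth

Step 1 — Resonance condition Im(Z)=0 gives ω₀ = 1/√(LC).
Step 2 — ω₀ = 1/√(0.00416·4.81e-06) = 7069 rad/s.
Step 3 — f₀ = ω₀/(2π) = 1125 Hz.
Step 4 — Series Q: Q = ω₀L/R = 7069·0.00416/3120 = 0.009426.
Step 5 — 3dB bandwidth: Δω = ω₀/Q = 7.5e+05 rad/s; BW = Δω/(2π) = 1.194e+05 Hz.

(a) f₀ = 1125 Hz  (b) Q = 0.009426  (c) BW = 1.194e+05 Hz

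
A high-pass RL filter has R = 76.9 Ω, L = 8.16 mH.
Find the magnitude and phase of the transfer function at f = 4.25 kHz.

Step 1 — Angular frequency: ω = 2π·4250 = 2.67e+04 rad/s.
Step 2 — Transfer function: H(jω) = jωL/(R + jωL).
Step 3 — Numerator jωL = j·217.9; denominator R + jωL = 76.9 + j217.9.
Step 4 — H = 0.8892 + j0.3138.
Step 5 — Magnitude: |H| = 0.943 (-0.5 dB); phase: φ = 19.4°.

|H| = 0.943 (-0.5 dB), φ = 19.4°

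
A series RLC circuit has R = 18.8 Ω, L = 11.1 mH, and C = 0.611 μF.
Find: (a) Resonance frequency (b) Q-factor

Step 1 — Resonance condition Im(Z)=0 gives ω₀ = 1/√(LC).
Step 2 — ω₀ = 1/√(0.0111·6.11e-07) = 1.214e+04 rad/s.
Step 3 — f₀ = ω₀/(2π) = 1933 Hz.
Step 4 — Series Q: Q = ω₀L/R = 1.214e+04·0.0111/18.8 = 7.169.

(a) f₀ = 1933 Hz  (b) Q = 7.169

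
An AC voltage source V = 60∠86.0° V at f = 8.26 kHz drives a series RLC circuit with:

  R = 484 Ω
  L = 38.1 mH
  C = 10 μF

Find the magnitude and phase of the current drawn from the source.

Step 1 — Angular frequency: ω = 2π·f = 2π·8260 = 5.19e+04 rad/s.
Step 2 — Component impedances:
  R: Z = R = 484 Ω
  L: Z = jωL = j·5.19e+04·0.0381 = 0 + j1977 Ω
  C: Z = 1/(jωC) = -j/(ω·C) = 0 - j1.927 Ω
Step 3 — Series combination: Z_total = R + L + C = 484 + j1975 Ω = 2034∠76.2° Ω.
Step 4 — Source phasor: V = 60∠86.0° V = 4.185 + j59.85 V.
Step 5 — Ohm's law: I = V / Z_total = (4.185 + j59.85) / (484 + j1975) = 0.02907 + j0.005004 A.
Step 6 — Convert to polar: |I| = 0.0295 A, ∠I = 9.8°.

I = 0.0295∠9.8° A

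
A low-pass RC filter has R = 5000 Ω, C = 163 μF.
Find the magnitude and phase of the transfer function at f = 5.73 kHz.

Step 1 — Angular frequency: ω = 2π·5730 = 3.6e+04 rad/s.
Step 2 — Transfer function: H(jω) = 1/(1 + jωRC).
Step 3 — Denominator: 1 + jωRC = 1 + j·3.6e+04·5000·0.000163 = 1 + j2.934e+04.
Step 4 — H = 1.161e-09 - j3.408e-05.
Step 5 — Magnitude: |H| = 3.408e-05 (-89.3 dB); phase: φ = -90.0°.

|H| = 3.408e-05 (-89.3 dB), φ = -90.0°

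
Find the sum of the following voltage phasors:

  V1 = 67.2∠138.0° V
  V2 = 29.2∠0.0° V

Step 1 — Convert each phasor to rectangular form:
  V1 = 67.2·(cos(138.0°) + j·sin(138.0°)) = -49.94 + j44.97 V
  V2 = 29.2·(cos(0.0°) + j·sin(0.0°)) = 29.2 V
Step 2 — Sum components: V_total = -20.74 + j44.97 V.
Step 3 — Convert to polar: |V_total| = 49.52 V, ∠V_total = 114.8°.

V_total = 49.52∠114.8° V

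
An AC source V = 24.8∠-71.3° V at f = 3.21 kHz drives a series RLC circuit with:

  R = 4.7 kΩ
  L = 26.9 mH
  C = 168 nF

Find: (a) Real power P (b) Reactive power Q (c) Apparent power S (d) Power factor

Step 1 — Angular frequency: ω = 2π·f = 2π·3210 = 2.017e+04 rad/s.
Step 2 — Component impedances:
  R: Z = R = 4700 Ω
  L: Z = jωL = j·2.017e+04·0.0269 = 0 + j542.5 Ω
  C: Z = 1/(jωC) = -j/(ω·C) = 0 - j295.1 Ω
Step 3 — Series combination: Z_total = R + L + C = 4700 + j247.4 Ω = 4707∠3.0° Ω.
Step 4 — Source phasor: V = 24.8∠-71.3° V = 7.951 - j23.49 V.
Step 5 — Current: I = V / Z = 0.001425 - j0.005073 A = 0.005269∠-74.3° A.
Step 6 — Complex power: S = V·I* = 0.1305 + j0.00687 VA.
Step 7 — Real power: P = Re(S) = 0.1305 W.
Step 8 — Reactive power: Q = Im(S) = 0.00687 VAR.
Step 9 — Apparent power: |S| = 0.1307 VA.
Step 10 — Power factor: PF = P/|S| = 0.9986 (lagging).

(a) P = 0.1305 W  (b) Q = 0.00687 VAR  (c) S = 0.1307 VA  (d) PF = 0.9986 (lagging)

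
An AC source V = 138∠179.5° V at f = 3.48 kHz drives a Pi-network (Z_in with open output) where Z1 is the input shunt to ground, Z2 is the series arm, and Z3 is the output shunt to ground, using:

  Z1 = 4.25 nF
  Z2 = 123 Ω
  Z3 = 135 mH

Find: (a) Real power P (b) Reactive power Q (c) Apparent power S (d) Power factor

Step 1 — Angular frequency: ω = 2π·f = 2π·3480 = 2.187e+04 rad/s.
Step 2 — Component impedances:
  Z1: Z = 1/(jωC) = -j/(ω·C) = 0 - j1.076e+04 Ω
  Z2: Z = R = 123 Ω
  Z3: Z = jωL = j·2.187e+04·0.135 = 0 + j2952 Ω
Step 3 — With open output, the series arm Z2 and the output shunt Z3 appear in series to ground: Z2 + Z3 = 123 + j2952 Ω.
Step 4 — Parallel with input shunt Z1: Z_in = Z1 || (Z2 + Z3) = 233.5 + j4064 Ω = 4071∠86.7° Ω.
Step 5 — Source phasor: V = 138∠179.5° V = -138 + j1.204 V.
Step 6 — Current: I = V / Z = -0.001649 + j0.03386 A = 0.0339∠92.8° A.
Step 7 — Complex power: S = V·I* = 0.2684 + j4.671 VA.
Step 8 — Real power: P = Re(S) = 0.2684 W.
Step 9 — Reactive power: Q = Im(S) = 4.671 VAR.
Step 10 — Apparent power: |S| = 4.678 VA.
Step 11 — Power factor: PF = P/|S| = 0.05736 (lagging).

(a) P = 0.2684 W  (b) Q = 4.671 VAR  (c) S = 4.678 VA  (d) PF = 0.05736 (lagging)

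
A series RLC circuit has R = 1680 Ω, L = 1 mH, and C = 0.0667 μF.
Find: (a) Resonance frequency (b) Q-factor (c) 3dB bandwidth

Step 1 — Resonance condition Im(Z)=0 gives ω₀ = 1/√(LC).
Step 2 — ω₀ = 1/√(0.001·6.67e-08) = 1.224e+05 rad/s.
Step 3 — f₀ = ω₀/(2π) = 1.949e+04 Hz.
Step 4 — Series Q: Q = ω₀L/R = 1.224e+05·0.001/1680 = 0.07288.
Step 5 — 3dB bandwidth: Δω = ω₀/Q = 1.68e+06 rad/s; BW = Δω/(2π) = 2.674e+05 Hz.

(a) f₀ = 1.949e+04 Hz  (b) Q = 0.07288  (c) BW = 2.674e+05 Hz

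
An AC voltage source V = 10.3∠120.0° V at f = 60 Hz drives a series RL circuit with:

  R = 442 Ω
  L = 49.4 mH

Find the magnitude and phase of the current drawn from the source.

Step 1 — Angular frequency: ω = 2π·f = 2π·60 = 377 rad/s.
Step 2 — Component impedances:
  R: Z = R = 442 Ω
  L: Z = jωL = j·377·0.0494 = 0 + j18.62 Ω
Step 3 — Series combination: Z_total = R + L = 442 + j18.62 Ω = 442.4∠2.4° Ω.
Step 4 — Source phasor: V = 10.3∠120.0° V = -5.15 + j8.92 V.
Step 5 — Ohm's law: I = V / Z_total = (-5.15 + j8.92) / (442 + j18.62) = -0.01078 + j0.02064 A.
Step 6 — Convert to polar: |I| = 0.02328 A, ∠I = 117.6°.

I = 0.02328∠117.6° A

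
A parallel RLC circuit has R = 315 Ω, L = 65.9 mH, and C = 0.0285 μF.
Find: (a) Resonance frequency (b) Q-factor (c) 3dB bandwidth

Step 1 — Resonance: ω₀ = 1/√(LC) = 1/√(0.0659·2.85e-08) = 2.307e+04 rad/s.
Step 2 — f₀ = ω₀/(2π) = 3672 Hz.
Step 3 — Parallel Q: Q = R/(ω₀L) = 315/(2.307e+04·0.0659) = 0.2072.
Step 4 — Bandwidth: Δω = ω₀/Q = 1.114e+05 rad/s; BW = Δω/(2π) = 1.773e+04 Hz.

(a) f₀ = 3672 Hz  (b) Q = 0.2072  (c) BW = 1.773e+04 Hz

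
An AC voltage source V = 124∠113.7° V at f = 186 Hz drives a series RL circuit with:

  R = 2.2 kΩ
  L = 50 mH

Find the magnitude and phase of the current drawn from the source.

Step 1 — Angular frequency: ω = 2π·f = 2π·186 = 1169 rad/s.
Step 2 — Component impedances:
  R: Z = R = 2200 Ω
  L: Z = jωL = j·1169·0.05 = 0 + j58.43 Ω
Step 3 — Series combination: Z_total = R + L = 2200 + j58.43 Ω = 2201∠1.5° Ω.
Step 4 — Source phasor: V = 124∠113.7° V = -49.84 + j113.5 V.
Step 5 — Ohm's law: I = V / Z_total = (-49.84 + j113.5) / (2200 + j58.43) = -0.02127 + j0.05218 A.
Step 6 — Convert to polar: |I| = 0.05634 A, ∠I = 112.2°.

I = 0.05634∠112.2° A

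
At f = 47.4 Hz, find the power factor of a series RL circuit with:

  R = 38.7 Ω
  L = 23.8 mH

Step 1 — Angular frequency: ω = 2π·f = 2π·47.4 = 297.8 rad/s.
Step 2 — Component impedances:
  R: Z = R = 38.7 Ω
  L: Z = jωL = j·297.8·0.0238 = 0 + j7.088 Ω
Step 3 — Series combination: Z_total = R + L = 38.7 + j7.088 Ω = 39.34∠10.4° Ω.
Step 4 — Power factor: PF = cos(φ) = Re(Z)/|Z| = 38.7/39.344 = 0.9836.
Step 5 — Type: Im(Z) = 7.088 ⇒ lagging (phase φ = 10.4°).

PF = 0.9836 (lagging, φ = 10.4°)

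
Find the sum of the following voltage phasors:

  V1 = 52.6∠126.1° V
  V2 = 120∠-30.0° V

Step 1 — Convert each phasor to rectangular form:
  V1 = 52.6·(cos(126.1°) + j·sin(126.1°)) = -30.99 + j42.5 V
  V2 = 120·(cos(-30.0°) + j·sin(-30.0°)) = 103.9 - j60 V
Step 2 — Sum components: V_total = 72.93 - j17.5 V.
Step 3 — Convert to polar: |V_total| = 75 V, ∠V_total = -13.5°.

V_total = 75∠-13.5° V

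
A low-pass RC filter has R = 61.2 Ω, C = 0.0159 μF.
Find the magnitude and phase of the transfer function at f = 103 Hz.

Step 1 — Angular frequency: ω = 2π·103 = 647.2 rad/s.
Step 2 — Transfer function: H(jω) = 1/(1 + jωRC).
Step 3 — Denominator: 1 + jωRC = 1 + j·647.2·61.2·1.59e-08 = 1 + j0.0006297.
Step 4 — H = 1 - j0.0006297.
Step 5 — Magnitude: |H| = 1 (-0.0 dB); phase: φ = -0.0°.

|H| = 1 (-0.0 dB), φ = -0.0°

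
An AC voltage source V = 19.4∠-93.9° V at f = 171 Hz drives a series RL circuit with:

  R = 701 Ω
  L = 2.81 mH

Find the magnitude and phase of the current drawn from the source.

Step 1 — Angular frequency: ω = 2π·f = 2π·171 = 1074 rad/s.
Step 2 — Component impedances:
  R: Z = R = 701 Ω
  L: Z = jωL = j·1074·0.00281 = 0 + j3.019 Ω
Step 3 — Series combination: Z_total = R + L = 701 + j3.019 Ω = 701∠0.2° Ω.
Step 4 — Source phasor: V = 19.4∠-93.9° V = -1.319 - j19.36 V.
Step 5 — Ohm's law: I = V / Z_total = (-1.319 - j19.36) / (701 + j3.019) = -0.002001 - j0.0276 A.
Step 6 — Convert to polar: |I| = 0.02767 A, ∠I = -94.1°.

I = 0.02767∠-94.1° A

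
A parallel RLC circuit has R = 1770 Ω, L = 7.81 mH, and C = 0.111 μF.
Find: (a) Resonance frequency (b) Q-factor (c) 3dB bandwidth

Step 1 — Resonance: ω₀ = 1/√(LC) = 1/√(0.00781·1.11e-07) = 3.396e+04 rad/s.
Step 2 — f₀ = ω₀/(2π) = 5405 Hz.
Step 3 — Parallel Q: Q = R/(ω₀L) = 1770/(3.396e+04·0.00781) = 6.673.
Step 4 — Bandwidth: Δω = ω₀/Q = 5090 rad/s; BW = Δω/(2π) = 810.1 Hz.

(a) f₀ = 5405 Hz  (b) Q = 6.673  (c) BW = 810.1 Hz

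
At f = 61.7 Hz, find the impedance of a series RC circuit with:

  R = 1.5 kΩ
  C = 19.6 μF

Step 1 — Angular frequency: ω = 2π·f = 2π·61.7 = 387.7 rad/s.
Step 2 — Component impedances:
  R: Z = R = 1500 Ω
  C: Z = 1/(jωC) = -j/(ω·C) = 0 - j131.6 Ω
Step 3 — Series combination: Z_total = R + C = 1500 - j131.6 Ω = 1506∠-5.0° Ω.

Z = 1500 - j131.6 Ω = 1506∠-5.0° Ω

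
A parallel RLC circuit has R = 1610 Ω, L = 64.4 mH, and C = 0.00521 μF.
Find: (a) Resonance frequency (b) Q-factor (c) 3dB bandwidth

Step 1 — Resonance: ω₀ = 1/√(LC) = 1/√(0.0644·5.21e-09) = 5.459e+04 rad/s.
Step 2 — f₀ = ω₀/(2π) = 8689 Hz.
Step 3 — Parallel Q: Q = R/(ω₀L) = 1610/(5.459e+04·0.0644) = 0.4579.
Step 4 — Bandwidth: Δω = ω₀/Q = 1.192e+05 rad/s; BW = Δω/(2π) = 1.897e+04 Hz.

(a) f₀ = 8689 Hz  (b) Q = 0.4579  (c) BW = 1.897e+04 Hz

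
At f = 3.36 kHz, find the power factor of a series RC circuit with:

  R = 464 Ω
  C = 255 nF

Step 1 — Angular frequency: ω = 2π·f = 2π·3360 = 2.111e+04 rad/s.
Step 2 — Component impedances:
  R: Z = R = 464 Ω
  C: Z = 1/(jωC) = -j/(ω·C) = 0 - j185.8 Ω
Step 3 — Series combination: Z_total = R + C = 464 - j185.8 Ω = 499.8∠-21.8° Ω.
Step 4 — Power factor: PF = cos(φ) = Re(Z)/|Z| = 464/499.8 = 0.9284.
Step 5 — Type: Im(Z) = -185.8 ⇒ leading (phase φ = -21.8°).

PF = 0.9284 (leading, φ = -21.8°)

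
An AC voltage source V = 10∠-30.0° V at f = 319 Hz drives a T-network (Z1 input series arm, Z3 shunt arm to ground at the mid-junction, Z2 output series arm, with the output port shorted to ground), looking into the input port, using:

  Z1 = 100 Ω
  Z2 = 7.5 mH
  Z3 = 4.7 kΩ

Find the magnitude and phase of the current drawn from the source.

Step 1 — Angular frequency: ω = 2π·f = 2π·319 = 2004 rad/s.
Step 2 — Component impedances:
  Z1: Z = R = 100 Ω
  Z2: Z = jωL = j·2004·0.0075 = 0 + j15.03 Ω
  Z3: Z = R = 4700 Ω
Step 3 — With the output port shorted to ground, the output series arm Z2 runs from the junction to ground; the shunt arm Z3 also runs from the junction to ground. They appear in parallel: Z3 || Z2 = 0.04808 + j15.03 Ω.
Step 4 — Series with input arm Z1: Z_in = Z1 + (Z3 || Z2) = 100 + j15.03 Ω = 101.2∠8.5° Ω.
Step 5 — Source phasor: V = 10∠-30.0° V = 8.66 - j5 V.
Step 6 — Ohm's law: I = V / Z_total = (8.66 - j5) / (100 + j15.03) = 0.07731 - j0.06159 A.
Step 7 — Convert to polar: |I| = 0.09884 A, ∠I = -38.5°.

I = 0.09884∠-38.5° A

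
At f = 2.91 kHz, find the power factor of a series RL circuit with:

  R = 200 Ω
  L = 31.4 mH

Step 1 — Angular frequency: ω = 2π·f = 2π·2910 = 1.828e+04 rad/s.
Step 2 — Component impedances:
  R: Z = R = 200 Ω
  L: Z = jωL = j·1.828e+04·0.0314 = 0 + j574.1 Ω
Step 3 — Series combination: Z_total = R + L = 200 + j574.1 Ω = 608∠70.8° Ω.
Step 4 — Power factor: PF = cos(φ) = Re(Z)/|Z| = 200/607.96 = 0.329.
Step 5 — Type: Im(Z) = 574.1 ⇒ lagging (phase φ = 70.8°).

PF = 0.329 (lagging, φ = 70.8°)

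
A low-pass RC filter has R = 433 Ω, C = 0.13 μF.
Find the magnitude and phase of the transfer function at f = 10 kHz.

Step 1 — Angular frequency: ω = 2π·1e+04 = 6.283e+04 rad/s.
Step 2 — Transfer function: H(jω) = 1/(1 + jωRC).
Step 3 — Denominator: 1 + jωRC = 1 + j·6.283e+04·433·1.3e-07 = 1 + j3.537.
Step 4 — H = 0.07402 - j0.2618.
Step 5 — Magnitude: |H| = 0.2721 (-11.3 dB); phase: φ = -74.2°.

|H| = 0.2721 (-11.3 dB), φ = -74.2°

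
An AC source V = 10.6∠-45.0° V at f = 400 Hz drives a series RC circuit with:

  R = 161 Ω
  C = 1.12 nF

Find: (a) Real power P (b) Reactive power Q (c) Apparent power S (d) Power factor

Step 1 — Angular frequency: ω = 2π·f = 2π·400 = 2513 rad/s.
Step 2 — Component impedances:
  R: Z = R = 161 Ω
  C: Z = 1/(jωC) = -j/(ω·C) = 0 - j3.553e+05 Ω
Step 3 — Series combination: Z_total = R + C = 161 - j3.553e+05 Ω = 3.553e+05∠-90.0° Ω.
Step 4 — Source phasor: V = 10.6∠-45.0° V = 7.495 - j7.495 V.
Step 5 — Current: I = V / Z = 2.111e-05 + j2.109e-05 A = 2.984e-05∠45.0° A.
Step 6 — Complex power: S = V·I* = 1.433e-07 - j0.0003163 VA.
Step 7 — Real power: P = Re(S) = 1.433e-07 W.
Step 8 — Reactive power: Q = Im(S) = -0.0003163 VAR.
Step 9 — Apparent power: |S| = 0.0003163 VA.
Step 10 — Power factor: PF = P/|S| = 0.0004532 (leading).

(a) P = 1.433e-07 W  (b) Q = -0.0003163 VAR  (c) S = 0.0003163 VA  (d) PF = 0.0004532 (leading)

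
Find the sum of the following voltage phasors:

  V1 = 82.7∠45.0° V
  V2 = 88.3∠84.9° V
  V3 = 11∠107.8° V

Step 1 — Convert each phasor to rectangular form:
  V1 = 82.7·(cos(45.0°) + j·sin(45.0°)) = 58.48 + j58.48 V
  V2 = 88.3·(cos(84.9°) + j·sin(84.9°)) = 7.849 + j87.95 V
  V3 = 11·(cos(107.8°) + j·sin(107.8°)) = -3.363 + j10.47 V
Step 2 — Sum components: V_total = 62.96 + j156.9 V.
Step 3 — Convert to polar: |V_total| = 169.1 V, ∠V_total = 68.1°.

V_total = 169.1∠68.1° V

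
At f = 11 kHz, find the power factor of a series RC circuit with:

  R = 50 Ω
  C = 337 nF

Step 1 — Angular frequency: ω = 2π·f = 2π·1.1e+04 = 6.912e+04 rad/s.
Step 2 — Component impedances:
  R: Z = R = 50 Ω
  C: Z = 1/(jωC) = -j/(ω·C) = 0 - j42.93 Ω
Step 3 — Series combination: Z_total = R + C = 50 - j42.93 Ω = 65.9∠-40.7° Ω.
Step 4 — Power factor: PF = cos(φ) = Re(Z)/|Z| = 50/65.9 = 0.7587.
Step 5 — Type: Im(Z) = -42.93 ⇒ leading (phase φ = -40.7°).

PF = 0.7587 (leading, φ = -40.7°)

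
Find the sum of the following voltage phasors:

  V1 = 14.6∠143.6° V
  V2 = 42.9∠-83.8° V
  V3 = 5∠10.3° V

Step 1 — Convert each phasor to rectangular form:
  V1 = 14.6·(cos(143.6°) + j·sin(143.6°)) = -11.75 + j8.664 V
  V2 = 42.9·(cos(-83.8°) + j·sin(-83.8°)) = 4.633 - j42.65 V
  V3 = 5·(cos(10.3°) + j·sin(10.3°)) = 4.919 + j0.894 V
Step 2 — Sum components: V_total = -2.199 - j33.09 V.
Step 3 — Convert to polar: |V_total| = 33.16 V, ∠V_total = -93.8°.

V_total = 33.16∠-93.8° V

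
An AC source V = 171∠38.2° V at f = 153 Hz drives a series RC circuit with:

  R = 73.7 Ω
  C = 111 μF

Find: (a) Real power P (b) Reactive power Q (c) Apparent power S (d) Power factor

Step 1 — Angular frequency: ω = 2π·f = 2π·153 = 961.3 rad/s.
Step 2 — Component impedances:
  R: Z = R = 73.7 Ω
  C: Z = 1/(jωC) = -j/(ω·C) = 0 - j9.371 Ω
Step 3 — Series combination: Z_total = R + C = 73.7 - j9.371 Ω = 74.29∠-7.2° Ω.
Step 4 — Source phasor: V = 171∠38.2° V = 134.4 + j105.7 V.
Step 5 — Current: I = V / Z = 1.615 + j1.64 A = 2.302∠45.4° A.
Step 6 — Complex power: S = V·I* = 390.4 - j49.65 VA.
Step 7 — Real power: P = Re(S) = 390.4 W.
Step 8 — Reactive power: Q = Im(S) = -49.65 VAR.
Step 9 — Apparent power: |S| = 393.6 VA.
Step 10 — Power factor: PF = P/|S| = 0.992 (leading).

(a) P = 390.4 W  (b) Q = -49.65 VAR  (c) S = 393.6 VA  (d) PF = 0.992 (leading)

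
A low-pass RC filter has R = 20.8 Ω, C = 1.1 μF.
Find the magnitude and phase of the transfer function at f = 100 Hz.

Step 1 — Angular frequency: ω = 2π·100 = 628.3 rad/s.
Step 2 — Transfer function: H(jω) = 1/(1 + jωRC).
Step 3 — Denominator: 1 + jωRC = 1 + j·628.3·20.8·1.1e-06 = 1 + j0.01438.
Step 4 — H = 0.9998 - j0.01437.
Step 5 — Magnitude: |H| = 0.9999 (-0.0 dB); phase: φ = -0.8°.

|H| = 0.9999 (-0.0 dB), φ = -0.8°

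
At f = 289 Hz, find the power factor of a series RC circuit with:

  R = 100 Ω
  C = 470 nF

Step 1 — Angular frequency: ω = 2π·f = 2π·289 = 1816 rad/s.
Step 2 — Component impedances:
  R: Z = R = 100 Ω
  C: Z = 1/(jωC) = -j/(ω·C) = 0 - j1172 Ω
Step 3 — Series combination: Z_total = R + C = 100 - j1172 Ω = 1176∠-85.1° Ω.
Step 4 — Power factor: PF = cos(φ) = Re(Z)/|Z| = 100/1175.98 = 0.08504.
Step 5 — Type: Im(Z) = -1172 ⇒ leading (phase φ = -85.1°).

PF = 0.08504 (leading, φ = -85.1°)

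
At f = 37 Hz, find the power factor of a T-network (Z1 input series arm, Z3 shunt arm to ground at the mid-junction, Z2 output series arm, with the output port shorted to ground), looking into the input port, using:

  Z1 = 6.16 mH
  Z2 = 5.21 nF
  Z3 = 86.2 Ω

Step 1 — Angular frequency: ω = 2π·f = 2π·37 = 232.5 rad/s.
Step 2 — Component impedances:
  Z1: Z = jωL = j·232.5·0.00616 = 0 + j1.432 Ω
  Z2: Z = 1/(jωC) = -j/(ω·C) = 0 - j8.256e+05 Ω
  Z3: Z = R = 86.2 Ω
Step 3 — With the output port shorted to ground, the output series arm Z2 runs from the junction to ground; the shunt arm Z3 also runs from the junction to ground. They appear in parallel: Z3 || Z2 = 86.2 - j0.009 Ω.
Step 4 — Series with input arm Z1: Z_in = Z1 + (Z3 || Z2) = 86.2 + j1.423 Ω = 86.21∠0.9° Ω.
Step 5 — Power factor: PF = cos(φ) = Re(Z)/|Z| = 86.2/86.21 = 0.9999.
Step 6 — Type: Im(Z) = 1.423 ⇒ lagging (phase φ = 0.9°).

PF = 0.9999 (lagging, φ = 0.9°)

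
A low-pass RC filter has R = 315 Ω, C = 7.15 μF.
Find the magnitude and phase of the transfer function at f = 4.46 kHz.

Step 1 — Angular frequency: ω = 2π·4460 = 2.802e+04 rad/s.
Step 2 — Transfer function: H(jω) = 1/(1 + jωRC).
Step 3 — Denominator: 1 + jωRC = 1 + j·2.802e+04·315·7.15e-06 = 1 + j63.11.
Step 4 — H = 0.000251 - j0.01584.
Step 5 — Magnitude: |H| = 0.01584 (-36.0 dB); phase: φ = -89.1°.

|H| = 0.01584 (-36.0 dB), φ = -89.1°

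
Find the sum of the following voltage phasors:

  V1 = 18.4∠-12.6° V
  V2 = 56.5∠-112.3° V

Step 1 — Convert each phasor to rectangular form:
  V1 = 18.4·(cos(-12.6°) + j·sin(-12.6°)) = 17.96 - j4.014 V
  V2 = 56.5·(cos(-112.3°) + j·sin(-112.3°)) = -21.44 - j52.27 V
Step 2 — Sum components: V_total = -3.482 - j56.29 V.
Step 3 — Convert to polar: |V_total| = 56.4 V, ∠V_total = -93.5°.

V_total = 56.4∠-93.5° V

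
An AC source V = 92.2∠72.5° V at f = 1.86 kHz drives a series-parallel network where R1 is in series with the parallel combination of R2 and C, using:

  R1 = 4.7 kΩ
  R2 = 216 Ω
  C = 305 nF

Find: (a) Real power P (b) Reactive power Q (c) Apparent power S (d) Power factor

Step 1 — Angular frequency: ω = 2π·f = 2π·1860 = 1.169e+04 rad/s.
Step 2 — Component impedances:
  R1: Z = R = 4700 Ω
  R2: Z = R = 216 Ω
  C: Z = 1/(jωC) = -j/(ω·C) = 0 - j280.5 Ω
Step 3 — Parallel branch: R2 || C = 1/(1/R2 + 1/C) = 135.6 - j104.4 Ω.
Step 4 — Series with R1: Z_total = R1 + (R2 || C) = 4836 - j104.4 Ω = 4837∠-1.2° Ω.
Step 5 — Source phasor: V = 92.2∠72.5° V = 27.73 + j87.93 V.
Step 6 — Current: I = V / Z = 0.005338 + j0.0183 A = 0.01906∠73.7° A.
Step 7 — Complex power: S = V·I* = 1.757 - j0.03794 VA.
Step 8 — Real power: P = Re(S) = 1.757 W.
Step 9 — Reactive power: Q = Im(S) = -0.03794 VAR.
Step 10 — Apparent power: |S| = 1.758 VA.
Step 11 — Power factor: PF = P/|S| = 0.9998 (leading).

(a) P = 1.757 W  (b) Q = -0.03794 VAR  (c) S = 1.758 VA  (d) PF = 0.9998 (leading)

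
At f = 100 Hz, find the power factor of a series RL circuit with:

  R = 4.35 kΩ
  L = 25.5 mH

Step 1 — Angular frequency: ω = 2π·f = 2π·100 = 628.3 rad/s.
Step 2 — Component impedances:
  R: Z = R = 4350 Ω
  L: Z = jωL = j·628.3·0.0255 = 0 + j16.02 Ω
Step 3 — Series combination: Z_total = R + L = 4350 + j16.02 Ω = 4350∠0.2° Ω.
Step 4 — Power factor: PF = cos(φ) = Re(Z)/|Z| = 4350/4350 = 1.
Step 5 — Type: Im(Z) = 16.02 ⇒ lagging (phase φ = 0.2°).

PF = 1 (lagging, φ = 0.2°)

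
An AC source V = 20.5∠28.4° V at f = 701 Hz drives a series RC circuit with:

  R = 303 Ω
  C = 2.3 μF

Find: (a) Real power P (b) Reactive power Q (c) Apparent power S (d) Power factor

Step 1 — Angular frequency: ω = 2π·f = 2π·701 = 4405 rad/s.
Step 2 — Component impedances:
  R: Z = R = 303 Ω
  C: Z = 1/(jωC) = -j/(ω·C) = 0 - j98.71 Ω
Step 3 — Series combination: Z_total = R + C = 303 - j98.71 Ω = 318.7∠-18.0° Ω.
Step 4 — Source phasor: V = 20.5∠28.4° V = 18.03 + j9.75 V.
Step 5 — Current: I = V / Z = 0.04433 + j0.04662 A = 0.06433∠46.4° A.
Step 6 — Complex power: S = V·I* = 1.254 - j0.4085 VA.
Step 7 — Real power: P = Re(S) = 1.254 W.
Step 8 — Reactive power: Q = Im(S) = -0.4085 VAR.
Step 9 — Apparent power: |S| = 1.319 VA.
Step 10 — Power factor: PF = P/|S| = 0.9508 (leading).

(a) P = 1.254 W  (b) Q = -0.4085 VAR  (c) S = 1.319 VA  (d) PF = 0.9508 (leading)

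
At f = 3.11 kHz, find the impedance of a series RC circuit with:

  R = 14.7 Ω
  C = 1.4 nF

Step 1 — Angular frequency: ω = 2π·f = 2π·3110 = 1.954e+04 rad/s.
Step 2 — Component impedances:
  R: Z = R = 14.7 Ω
  C: Z = 1/(jωC) = -j/(ω·C) = 0 - j3.655e+04 Ω
Step 3 — Series combination: Z_total = R + C = 14.7 - j3.655e+04 Ω = 3.655e+04∠-90.0° Ω.

Z = 14.7 - j3.655e+04 Ω = 3.655e+04∠-90.0° Ω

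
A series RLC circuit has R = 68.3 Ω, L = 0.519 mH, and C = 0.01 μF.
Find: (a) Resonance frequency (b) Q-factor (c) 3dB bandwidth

Step 1 — Resonance: ω₀ = 1/√(LC) = 1/√(0.000519·1e-08) = 4.39e+05 rad/s.
Step 2 — f₀ = ω₀/(2π) = 6.986e+04 Hz.
Step 3 — Series Q: Q = ω₀L/R = 4.39e+05·0.000519/68.3 = 3.336.
Step 4 — Bandwidth: Δω = ω₀/Q = 1.316e+05 rad/s; BW = Δω/(2π) = 2.094e+04 Hz.

(a) f₀ = 6.986e+04 Hz  (b) Q = 3.336  (c) BW = 2.094e+04 Hz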